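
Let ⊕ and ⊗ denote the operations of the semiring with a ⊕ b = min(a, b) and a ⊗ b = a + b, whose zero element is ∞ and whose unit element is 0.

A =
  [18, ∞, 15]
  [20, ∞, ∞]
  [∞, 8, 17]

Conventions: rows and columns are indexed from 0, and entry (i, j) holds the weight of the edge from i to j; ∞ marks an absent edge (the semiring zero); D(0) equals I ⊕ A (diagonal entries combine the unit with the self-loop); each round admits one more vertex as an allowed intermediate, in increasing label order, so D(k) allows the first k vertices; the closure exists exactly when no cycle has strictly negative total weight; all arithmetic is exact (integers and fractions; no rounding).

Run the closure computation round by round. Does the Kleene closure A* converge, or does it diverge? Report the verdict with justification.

D(0):
  [0, ∞, 15]
  [20, 0, ∞]
  [∞, 8, 0]
D(1):
  [0, ∞, 15]
  [20, 0, 35]
  [∞, 8, 0]
D(2):
  [0, ∞, 15]
  [20, 0, 35]
  [28, 8, 0]
D(3):
  [0, 23, 15]
  [20, 0, 35]
  [28, 8, 0]
Key observation: every diagonal entry stays at the unit through all rounds, so no improving cycle exists.
Answer: CONVERGES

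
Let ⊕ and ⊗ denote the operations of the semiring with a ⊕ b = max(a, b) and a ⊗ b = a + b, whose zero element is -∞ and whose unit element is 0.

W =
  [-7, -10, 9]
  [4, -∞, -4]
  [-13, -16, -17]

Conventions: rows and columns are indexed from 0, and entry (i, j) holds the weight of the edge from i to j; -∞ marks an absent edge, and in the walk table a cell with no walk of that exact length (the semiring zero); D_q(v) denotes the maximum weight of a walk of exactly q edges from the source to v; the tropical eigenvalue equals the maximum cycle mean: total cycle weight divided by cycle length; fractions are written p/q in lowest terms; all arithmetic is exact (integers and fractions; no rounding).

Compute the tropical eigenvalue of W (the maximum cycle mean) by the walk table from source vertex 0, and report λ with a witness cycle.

q=0: [0, -∞, -∞]
q=1: [-7, -10, 9]
q=2: [-4, -7, 2]
q=3: [-3, -14, 5]
Optimal cycle mean attained by: cycle 0->2->1->0, total 9 + (-16) + 4, length 3.
Answer: λ = -1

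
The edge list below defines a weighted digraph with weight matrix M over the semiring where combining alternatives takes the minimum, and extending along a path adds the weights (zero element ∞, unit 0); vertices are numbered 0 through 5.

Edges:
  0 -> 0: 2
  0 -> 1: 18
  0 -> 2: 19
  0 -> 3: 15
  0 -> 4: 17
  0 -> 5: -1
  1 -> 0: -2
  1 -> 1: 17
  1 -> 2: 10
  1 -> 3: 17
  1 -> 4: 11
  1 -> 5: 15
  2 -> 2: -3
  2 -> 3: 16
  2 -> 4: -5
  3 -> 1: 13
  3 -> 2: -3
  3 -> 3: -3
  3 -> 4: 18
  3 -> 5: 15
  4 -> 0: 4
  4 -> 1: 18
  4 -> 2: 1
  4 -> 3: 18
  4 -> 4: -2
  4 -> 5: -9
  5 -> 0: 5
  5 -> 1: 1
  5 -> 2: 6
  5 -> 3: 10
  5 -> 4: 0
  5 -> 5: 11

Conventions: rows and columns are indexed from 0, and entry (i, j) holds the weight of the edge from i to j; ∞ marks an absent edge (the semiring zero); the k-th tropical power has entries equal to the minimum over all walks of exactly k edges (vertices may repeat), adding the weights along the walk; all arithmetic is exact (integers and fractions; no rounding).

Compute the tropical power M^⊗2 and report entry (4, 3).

M^⊗2:
  [4, 0, 5, 9, -1, 1]
  [0, 16, 7, 13, 5, -3]
  [-1, 13, -6, 13, -8, -14]
  [11, 10, -6, -6, -8, 9]
  [-4, -8, -3, 1, -9, -11]
  [-1, 12, 1, 7, -2, -9]
Key observation: the optimum is the walk 4->5->3, with weight (-9) + 10 = 1.
Optimal value attained by: walk 4->5->3.
Answer: (M^⊗2)[4][3] = 1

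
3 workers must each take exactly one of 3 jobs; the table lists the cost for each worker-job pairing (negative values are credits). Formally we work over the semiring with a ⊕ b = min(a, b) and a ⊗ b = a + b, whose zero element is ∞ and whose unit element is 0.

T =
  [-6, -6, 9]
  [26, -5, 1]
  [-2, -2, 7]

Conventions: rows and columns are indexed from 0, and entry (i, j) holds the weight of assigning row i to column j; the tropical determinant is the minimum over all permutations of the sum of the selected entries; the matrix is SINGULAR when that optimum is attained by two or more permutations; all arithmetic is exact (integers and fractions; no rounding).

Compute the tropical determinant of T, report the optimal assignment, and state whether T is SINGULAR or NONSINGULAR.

σ = (0, 1, 2): (-6) + (-5) + 7 = -4
σ = (0, 2, 1): (-6) + 1 + (-2) = -7
σ = (1, 0, 2): (-6) + 26 + 7 = 27
σ = (1, 2, 0): (-6) + 1 + (-2) = -7
σ = (2, 0, 1): 9 + 26 + (-2) = 33
σ = (2, 1, 0): 9 + (-5) + (-2) = 2
Optimal value attained by: σ = (0, 2, 1).
Answer: det⊕(T) = -7; verdict: SINGULAR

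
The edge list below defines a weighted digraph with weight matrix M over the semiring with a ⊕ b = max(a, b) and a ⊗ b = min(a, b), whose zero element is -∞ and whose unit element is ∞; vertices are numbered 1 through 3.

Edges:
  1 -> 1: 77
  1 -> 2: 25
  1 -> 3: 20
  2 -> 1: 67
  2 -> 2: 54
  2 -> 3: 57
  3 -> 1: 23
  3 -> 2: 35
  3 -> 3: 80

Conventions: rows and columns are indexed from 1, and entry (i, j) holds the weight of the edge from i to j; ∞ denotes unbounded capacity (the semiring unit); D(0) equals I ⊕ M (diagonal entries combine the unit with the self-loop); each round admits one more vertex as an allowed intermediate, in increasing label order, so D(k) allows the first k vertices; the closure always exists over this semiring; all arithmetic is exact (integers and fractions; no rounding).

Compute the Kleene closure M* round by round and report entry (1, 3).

D(0):
  [∞, 25, 20]
  [67, ∞, 57]
  [23, 35, ∞]
D(1):
  [∞, 25, 20]
  [67, ∞, 57]
  [23, 35, ∞]
D(2):
  [∞, 25, 25]
  [67, ∞, 57]
  [35, 35, ∞]
D(3):
  [∞, 25, 25]
  [67, ∞, 57]
  [35, 35, ∞]
Answer: M*[1][3] = 25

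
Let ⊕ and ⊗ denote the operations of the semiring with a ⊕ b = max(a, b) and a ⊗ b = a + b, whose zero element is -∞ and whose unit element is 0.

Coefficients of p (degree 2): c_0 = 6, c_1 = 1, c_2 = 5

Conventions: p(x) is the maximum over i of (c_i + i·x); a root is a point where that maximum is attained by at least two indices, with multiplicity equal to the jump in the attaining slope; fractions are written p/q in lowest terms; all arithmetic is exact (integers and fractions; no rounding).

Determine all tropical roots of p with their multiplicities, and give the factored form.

hull edge (i=0, c=6) to (i=2, c=5): slope -1/2, span 2
Factored form: p(x) = 5 ⊗ (x ⊕ 1/2) ⊗ (x ⊕ 1/2)
Answer: roots = 1/2 (mult 2)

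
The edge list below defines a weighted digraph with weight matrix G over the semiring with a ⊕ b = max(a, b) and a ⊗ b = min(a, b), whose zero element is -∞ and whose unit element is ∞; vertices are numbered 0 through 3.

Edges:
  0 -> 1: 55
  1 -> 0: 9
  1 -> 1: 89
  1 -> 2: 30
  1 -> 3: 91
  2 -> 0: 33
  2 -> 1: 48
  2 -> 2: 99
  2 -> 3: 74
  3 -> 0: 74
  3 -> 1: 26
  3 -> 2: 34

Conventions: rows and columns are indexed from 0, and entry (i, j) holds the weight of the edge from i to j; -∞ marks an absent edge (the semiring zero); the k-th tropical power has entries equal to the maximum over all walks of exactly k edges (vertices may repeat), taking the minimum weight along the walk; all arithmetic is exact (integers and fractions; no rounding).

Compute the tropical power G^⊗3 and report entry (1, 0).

G^⊗2:
  [9, 55, 30, 55]
  [74, 89, 34, 89]
  [74, 48, 99, 74]
  [33, 55, 34, 34]
G^⊗3:
  [55, 55, 34, 55]
  [74, 89, 34, 89]
  [74, 55, 99, 74]
  [34, 55, 34, 55]
Key observation: the optimum is the walk 1->1->3->0, with weight 89 min 91 min 74 = 74.
Optimal value attained by: walk 1->1->3->0.
Answer: (G^⊗3)[1][0] = 74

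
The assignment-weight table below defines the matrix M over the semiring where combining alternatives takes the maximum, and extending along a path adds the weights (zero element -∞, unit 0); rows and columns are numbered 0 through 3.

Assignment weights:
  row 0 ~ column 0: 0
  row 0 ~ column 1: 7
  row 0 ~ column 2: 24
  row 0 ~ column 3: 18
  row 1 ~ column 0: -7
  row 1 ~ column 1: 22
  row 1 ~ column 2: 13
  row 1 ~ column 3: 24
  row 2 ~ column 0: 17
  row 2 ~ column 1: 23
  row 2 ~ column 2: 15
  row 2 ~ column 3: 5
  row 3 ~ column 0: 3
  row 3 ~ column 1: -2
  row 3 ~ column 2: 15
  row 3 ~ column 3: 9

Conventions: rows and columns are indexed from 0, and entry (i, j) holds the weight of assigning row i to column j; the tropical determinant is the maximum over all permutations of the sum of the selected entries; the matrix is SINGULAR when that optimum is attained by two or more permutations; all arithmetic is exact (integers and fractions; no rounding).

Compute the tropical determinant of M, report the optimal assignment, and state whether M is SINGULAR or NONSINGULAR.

σ = (0, 1, 2, 3): 0 + 22 + 15 + 9 = 46
σ = (0, 1, 3, 2): 0 + 22 + 5 + 15 = 42
σ = (0, 2, 1, 3): 0 + 13 + 23 + 9 = 45
σ = (0, 2, 3, 1): 0 + 13 + 5 + (-2) = 16
σ = (0, 3, 1, 2): 0 + 24 + 23 + 15 = 62
σ = (0, 3, 2, 1): 0 + 24 + 15 + (-2) = 37
σ = (1, 0, 2, 3): 7 + (-7) + 15 + 9 = 24
σ = (1, 0, 3, 2): 7 + (-7) + 5 + 15 = 20
σ = (1, 2, 0, 3): 7 + 13 + 17 + 9 = 46
σ = (1, 2, 3, 0): 7 + 13 + 5 + 3 = 28
σ = (1, 3, 0, 2): 7 + 24 + 17 + 15 = 63
σ = (1, 3, 2, 0): 7 + 24 + 15 + 3 = 49
σ = (2, 0, 1, 3): 24 + (-7) + 23 + 9 = 49
σ = (2, 0, 3, 1): 24 + (-7) + 5 + (-2) = 20
σ = (2, 1, 0, 3): 24 + 22 + 17 + 9 = 72
σ = (2, 1, 3, 0): 24 + 22 + 5 + 3 = 54
σ = (2, 3, 0, 1): 24 + 24 + 17 + (-2) = 63
σ = (2, 3, 1, 0): 24 + 24 + 23 + 3 = 74
σ = (3, 0, 1, 2): 18 + (-7) + 23 + 15 = 49
σ = (3, 0, 2, 1): 18 + (-7) + 15 + (-2) = 24
σ = (3, 1, 0, 2): 18 + 22 + 17 + 15 = 72
σ = (3, 1, 2, 0): 18 + 22 + 15 + 3 = 58
σ = (3, 2, 0, 1): 18 + 13 + 17 + (-2) = 46
σ = (3, 2, 1, 0): 18 + 13 + 23 + 3 = 57
Optimal value attained by: σ = (2, 3, 1, 0).
Answer: det⊕(M) = 74; verdict: NONSINGULAR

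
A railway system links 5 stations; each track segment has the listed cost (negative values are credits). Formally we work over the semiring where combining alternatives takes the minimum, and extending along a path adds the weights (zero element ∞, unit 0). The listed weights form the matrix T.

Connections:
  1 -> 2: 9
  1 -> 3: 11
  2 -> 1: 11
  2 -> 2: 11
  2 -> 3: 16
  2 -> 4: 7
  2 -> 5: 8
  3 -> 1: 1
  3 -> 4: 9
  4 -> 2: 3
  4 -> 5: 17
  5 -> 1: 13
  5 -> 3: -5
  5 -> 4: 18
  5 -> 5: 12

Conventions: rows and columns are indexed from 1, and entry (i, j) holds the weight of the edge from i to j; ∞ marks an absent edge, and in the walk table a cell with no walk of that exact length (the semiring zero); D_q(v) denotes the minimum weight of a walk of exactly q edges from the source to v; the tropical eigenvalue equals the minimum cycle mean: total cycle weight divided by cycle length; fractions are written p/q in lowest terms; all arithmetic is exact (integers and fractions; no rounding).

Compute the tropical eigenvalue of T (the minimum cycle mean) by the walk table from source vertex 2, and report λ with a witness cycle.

q=0: [∞, 0, ∞, ∞, ∞]
q=1: [11, 11, 16, 7, 8]
q=2: [17, 10, 3, 18, 19]
q=3: [4, 21, 14, 12, 18]
q=4: [15, 13, 13, 23, 29]
q=5: [14, 24, 24, 20, 21]
Optimal cycle mean attained by: cycle 1->2->5->3->1, total 9 + 8 + (-5) + 1, length 4.
Answer: λ = 13/4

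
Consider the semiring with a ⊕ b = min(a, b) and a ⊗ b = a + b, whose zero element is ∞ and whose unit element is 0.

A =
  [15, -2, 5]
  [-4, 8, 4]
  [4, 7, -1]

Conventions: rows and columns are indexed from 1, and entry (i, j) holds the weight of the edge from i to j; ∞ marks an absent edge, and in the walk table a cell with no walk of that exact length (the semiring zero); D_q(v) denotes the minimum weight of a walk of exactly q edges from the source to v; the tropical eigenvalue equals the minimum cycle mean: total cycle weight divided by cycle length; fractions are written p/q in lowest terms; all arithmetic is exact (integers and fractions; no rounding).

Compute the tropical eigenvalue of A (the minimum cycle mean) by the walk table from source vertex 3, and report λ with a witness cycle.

q=0: [∞, ∞, 0]
q=1: [4, 7, -1]
q=2: [3, 2, -2]
q=3: [-2, 1, -3]
Optimal cycle mean attained by: cycle 1->2->1, total (-2) + (-4), length 2.
Answer: λ = -3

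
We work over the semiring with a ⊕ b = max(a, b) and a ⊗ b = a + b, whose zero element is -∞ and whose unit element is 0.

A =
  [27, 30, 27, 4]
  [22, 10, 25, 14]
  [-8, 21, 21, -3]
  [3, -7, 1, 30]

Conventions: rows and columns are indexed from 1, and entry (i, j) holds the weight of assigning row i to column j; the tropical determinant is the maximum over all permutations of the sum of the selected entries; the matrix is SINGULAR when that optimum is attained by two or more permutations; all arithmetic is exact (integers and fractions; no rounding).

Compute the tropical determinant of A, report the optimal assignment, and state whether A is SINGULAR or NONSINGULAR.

σ = (1, 2, 3, 4): 27 + 10 + 21 + 30 = 88
σ = (1, 2, 4, 3): 27 + 10 + (-3) + 1 = 35
σ = (1, 3, 2, 4): 27 + 25 + 21 + 30 = 103
σ = (1, 3, 4, 2): 27 + 25 + (-3) + (-7) = 42
σ = (1, 4, 2, 3): 27 + 14 + 21 + 1 = 63
σ = (1, 4, 3, 2): 27 + 14 + 21 + (-7) = 55
σ = (2, 1, 3, 4): 30 + 22 + 21 + 30 = 103
σ = (2, 1, 4, 3): 30 + 22 + (-3) + 1 = 50
σ = (2, 3, 1, 4): 30 + 25 + (-8) + 30 = 77
σ = (2, 3, 4, 1): 30 + 25 + (-3) + 3 = 55
σ = (2, 4, 1, 3): 30 + 14 + (-8) + 1 = 37
σ = (2, 4, 3, 1): 30 + 14 + 21 + 3 = 68
σ = (3, 1, 2, 4): 27 + 22 + 21 + 30 = 100
σ = (3, 1, 4, 2): 27 + 22 + (-3) + (-7) = 39
σ = (3, 2, 1, 4): 27 + 10 + (-8) + 30 = 59
σ = (3, 2, 4, 1): 27 + 10 + (-3) + 3 = 37
σ = (3, 4, 1, 2): 27 + 14 + (-8) + (-7) = 26
σ = (3, 4, 2, 1): 27 + 14 + 21 + 3 = 65
σ = (4, 1, 2, 3): 4 + 22 + 21 + 1 = 48
σ = (4, 1, 3, 2): 4 + 22 + 21 + (-7) = 40
σ = (4, 2, 1, 3): 4 + 10 + (-8) + 1 = 7
σ = (4, 2, 3, 1): 4 + 10 + 21 + 3 = 38
σ = (4, 3, 1, 2): 4 + 25 + (-8) + (-7) = 14
σ = (4, 3, 2, 1): 4 + 25 + 21 + 3 = 53
Optimal value attained by: σ = (1, 3, 2, 4).
Answer: det⊕(A) = 103; verdict: SINGULAR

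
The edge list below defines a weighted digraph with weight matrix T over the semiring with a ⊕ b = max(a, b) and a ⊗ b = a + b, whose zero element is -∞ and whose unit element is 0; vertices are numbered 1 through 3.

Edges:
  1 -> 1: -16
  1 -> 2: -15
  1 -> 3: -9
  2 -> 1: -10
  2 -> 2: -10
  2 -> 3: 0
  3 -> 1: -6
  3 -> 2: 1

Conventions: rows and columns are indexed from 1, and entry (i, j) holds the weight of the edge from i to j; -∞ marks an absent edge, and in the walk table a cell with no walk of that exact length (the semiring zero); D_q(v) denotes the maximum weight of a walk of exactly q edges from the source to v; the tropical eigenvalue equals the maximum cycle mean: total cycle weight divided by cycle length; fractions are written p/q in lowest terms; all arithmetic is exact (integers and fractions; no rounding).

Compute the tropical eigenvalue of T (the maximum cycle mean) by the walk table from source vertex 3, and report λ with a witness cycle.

q=0: [-∞, -∞, 0]
q=1: [-6, 1, -∞]
q=2: [-9, -9, 1]
q=3: [-5, 2, -9]
Optimal cycle mean attained by: cycle 2->3->2, total 0 + 1, length 2.
Answer: λ = 1/2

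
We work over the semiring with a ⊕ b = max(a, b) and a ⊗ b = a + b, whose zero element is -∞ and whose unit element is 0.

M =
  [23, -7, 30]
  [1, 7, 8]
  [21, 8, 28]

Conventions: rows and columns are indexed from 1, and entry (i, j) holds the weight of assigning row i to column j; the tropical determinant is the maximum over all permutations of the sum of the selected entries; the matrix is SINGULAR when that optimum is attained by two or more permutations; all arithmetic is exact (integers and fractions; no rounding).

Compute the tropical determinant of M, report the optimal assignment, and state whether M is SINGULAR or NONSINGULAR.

σ = (1, 2, 3): 23 + 7 + 28 = 58
σ = (1, 3, 2): 23 + 8 + 8 = 39
σ = (2, 1, 3): (-7) + 1 + 28 = 22
σ = (2, 3, 1): (-7) + 8 + 21 = 22
σ = (3, 1, 2): 30 + 1 + 8 = 39
σ = (3, 2, 1): 30 + 7 + 21 = 58
Optimal value attained by: σ = (1, 2, 3).
Answer: det⊕(M) = 58; verdict: SINGULAR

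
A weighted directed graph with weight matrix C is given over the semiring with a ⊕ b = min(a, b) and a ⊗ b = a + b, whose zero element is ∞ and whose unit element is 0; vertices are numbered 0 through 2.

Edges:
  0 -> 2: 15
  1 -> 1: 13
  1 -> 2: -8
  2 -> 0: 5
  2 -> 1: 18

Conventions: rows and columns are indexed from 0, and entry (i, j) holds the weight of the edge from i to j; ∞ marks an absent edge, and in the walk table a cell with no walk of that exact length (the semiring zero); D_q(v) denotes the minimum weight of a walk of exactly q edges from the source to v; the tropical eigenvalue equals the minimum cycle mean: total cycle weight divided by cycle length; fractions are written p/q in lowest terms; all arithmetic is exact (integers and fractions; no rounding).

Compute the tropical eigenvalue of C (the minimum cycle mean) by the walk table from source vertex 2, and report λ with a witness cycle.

q=0: [∞, ∞, 0]
q=1: [5, 18, ∞]
q=2: [∞, 31, 10]
q=3: [15, 28, 23]
Optimal cycle mean attained by: cycle 1->2->1, total (-8) + 18, length 2.
Answer: λ = 5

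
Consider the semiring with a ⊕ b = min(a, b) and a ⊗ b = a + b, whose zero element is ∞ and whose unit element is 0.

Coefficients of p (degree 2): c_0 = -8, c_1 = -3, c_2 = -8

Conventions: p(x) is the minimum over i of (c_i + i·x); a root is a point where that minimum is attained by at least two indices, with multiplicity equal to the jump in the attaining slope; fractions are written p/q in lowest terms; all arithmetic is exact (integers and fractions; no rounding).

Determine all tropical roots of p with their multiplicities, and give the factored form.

hull edge (i=0, c=-8) to (i=2, c=-8): slope 0, span 2
Factored form: p(x) = -8 ⊗ (x ⊕ 0) ⊗ (x ⊕ 0)
Answer: roots = 0 (mult 2)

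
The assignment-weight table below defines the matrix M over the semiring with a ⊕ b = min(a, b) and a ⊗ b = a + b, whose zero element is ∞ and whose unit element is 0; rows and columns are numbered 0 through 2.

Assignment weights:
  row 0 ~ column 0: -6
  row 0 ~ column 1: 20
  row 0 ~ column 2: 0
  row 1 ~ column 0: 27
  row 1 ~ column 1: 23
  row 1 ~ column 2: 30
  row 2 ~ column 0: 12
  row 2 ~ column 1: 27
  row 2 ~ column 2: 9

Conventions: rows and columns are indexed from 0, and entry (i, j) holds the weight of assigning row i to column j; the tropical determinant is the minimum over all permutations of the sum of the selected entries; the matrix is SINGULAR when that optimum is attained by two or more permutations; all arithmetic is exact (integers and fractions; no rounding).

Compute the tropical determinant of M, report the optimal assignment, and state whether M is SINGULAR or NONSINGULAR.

σ = (0, 1, 2): (-6) + 23 + 9 = 26
σ = (0, 2, 1): (-6) + 30 + 27 = 51
σ = (1, 0, 2): 20 + 27 + 9 = 56
σ = (1, 2, 0): 20 + 30 + 12 = 62
σ = (2, 0, 1): 0 + 27 + 27 = 54
σ = (2, 1, 0): 0 + 23 + 12 = 35
Optimal value attained by: σ = (0, 1, 2).
Answer: det⊕(M) = 26; verdict: NONSINGULAR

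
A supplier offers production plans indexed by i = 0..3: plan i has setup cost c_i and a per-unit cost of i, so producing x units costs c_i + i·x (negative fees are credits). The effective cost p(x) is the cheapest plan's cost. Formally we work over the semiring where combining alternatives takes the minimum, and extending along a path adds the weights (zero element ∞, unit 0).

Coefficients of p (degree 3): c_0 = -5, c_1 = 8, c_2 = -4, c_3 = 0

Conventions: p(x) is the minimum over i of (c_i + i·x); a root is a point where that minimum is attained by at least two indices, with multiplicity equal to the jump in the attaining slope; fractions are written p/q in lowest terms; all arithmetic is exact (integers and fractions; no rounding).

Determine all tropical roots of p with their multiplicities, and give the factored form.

hull edge (i=0, c=-5) to (i=2, c=-4): slope 1/2, span 2
hull edge (i=2, c=-4) to (i=3, c=0): slope 4, span 1
Factored form: p(x) = 0 ⊗ (x ⊕ (-4)) ⊗ (x ⊕ (-1/2)) ⊗ (x ⊕ (-1/2))
Answer: roots = -4 (mult 1), -1/2 (mult 2)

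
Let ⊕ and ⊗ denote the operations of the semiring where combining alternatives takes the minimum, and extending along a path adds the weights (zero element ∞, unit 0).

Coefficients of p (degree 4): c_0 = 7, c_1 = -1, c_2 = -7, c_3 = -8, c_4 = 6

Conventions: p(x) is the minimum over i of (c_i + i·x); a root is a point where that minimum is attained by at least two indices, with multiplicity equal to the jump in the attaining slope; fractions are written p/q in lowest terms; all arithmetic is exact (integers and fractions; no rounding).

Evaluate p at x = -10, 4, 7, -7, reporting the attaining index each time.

p(-10) = min(7+0·(-10)=7, -1+1·(-10)=-11, -7+2·(-10)=-27, -8+3·(-10)=-38, 6+4·(-10)=-34) = -38 (attained by i=3)
p(4) = min(7+0·4=7, -1+1·4=3, -7+2·4=1, -8+3·4=4, 6+4·4=22) = 1 (attained by i=2)
p(7) = min(7+0·7=7, -1+1·7=6, -7+2·7=7, -8+3·7=13, 6+4·7=34) = 6 (attained by i=1)
p(-7) = min(7+0·(-7)=7, -1+1·(-7)=-8, -7+2·(-7)=-21, -8+3·(-7)=-29, 6+4·(-7)=-22) = -29 (attained by i=3)
Answer: p(-10) = -38; p(4) = 1; p(7) = 6; p(-7) = -29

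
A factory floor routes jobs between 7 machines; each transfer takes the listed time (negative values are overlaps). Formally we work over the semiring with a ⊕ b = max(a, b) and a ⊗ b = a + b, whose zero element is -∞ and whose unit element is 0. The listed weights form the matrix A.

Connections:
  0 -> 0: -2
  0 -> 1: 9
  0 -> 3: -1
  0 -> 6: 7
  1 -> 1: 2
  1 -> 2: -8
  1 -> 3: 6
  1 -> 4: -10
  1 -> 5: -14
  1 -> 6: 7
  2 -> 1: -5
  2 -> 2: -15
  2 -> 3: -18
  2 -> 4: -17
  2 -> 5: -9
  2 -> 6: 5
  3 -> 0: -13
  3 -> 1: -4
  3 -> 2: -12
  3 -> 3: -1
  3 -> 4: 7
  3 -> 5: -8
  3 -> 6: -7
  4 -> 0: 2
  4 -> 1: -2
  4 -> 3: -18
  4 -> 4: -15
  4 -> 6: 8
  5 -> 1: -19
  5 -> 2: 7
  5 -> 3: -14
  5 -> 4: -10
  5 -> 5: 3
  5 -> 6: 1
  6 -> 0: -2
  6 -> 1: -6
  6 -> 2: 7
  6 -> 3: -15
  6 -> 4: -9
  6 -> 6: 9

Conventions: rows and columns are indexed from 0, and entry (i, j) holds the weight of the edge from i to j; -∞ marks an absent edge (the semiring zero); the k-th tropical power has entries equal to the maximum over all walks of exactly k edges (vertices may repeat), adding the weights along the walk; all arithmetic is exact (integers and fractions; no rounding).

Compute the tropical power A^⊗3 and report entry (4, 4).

A^⊗2:
  [5, 11, 14, 15, 6, -5, 16]
  [5, 4, 14, 8, 13, -2, 16]
  [3, -1, 12, 1, -4, -6, 14]
  [9, 5, 0, 2, 6, -5, 15]
  [6, 11, 15, 4, -1, -16, 17]
  [-1, 2, 10, -11, -7, 6, 12]
  [7, 7, 16, 0, 0, -2, 18]
A^⊗3:
  [14, 14, 23, 17, 22, 7, 25]
  [15, 14, 23, 10, 15, 5, 25]
  [12, 12, 21, 5, 8, 3, 23]
  [13, 18, 22, 11, 9, -2, 24]
  [15, 15, 24, 17, 11, 6, 26]
  [10, 8, 19, 8, 3, 9, 21]
  [16, 16, 25, 13, 9, 7, 27]
Key observation: the optimum is the walk 4->1->3->4, with weight (-2) + 6 + 7 = 11.
Optimal value attained by: walk 4->1->3->4.
Answer: (A^⊗3)[4][4] = 11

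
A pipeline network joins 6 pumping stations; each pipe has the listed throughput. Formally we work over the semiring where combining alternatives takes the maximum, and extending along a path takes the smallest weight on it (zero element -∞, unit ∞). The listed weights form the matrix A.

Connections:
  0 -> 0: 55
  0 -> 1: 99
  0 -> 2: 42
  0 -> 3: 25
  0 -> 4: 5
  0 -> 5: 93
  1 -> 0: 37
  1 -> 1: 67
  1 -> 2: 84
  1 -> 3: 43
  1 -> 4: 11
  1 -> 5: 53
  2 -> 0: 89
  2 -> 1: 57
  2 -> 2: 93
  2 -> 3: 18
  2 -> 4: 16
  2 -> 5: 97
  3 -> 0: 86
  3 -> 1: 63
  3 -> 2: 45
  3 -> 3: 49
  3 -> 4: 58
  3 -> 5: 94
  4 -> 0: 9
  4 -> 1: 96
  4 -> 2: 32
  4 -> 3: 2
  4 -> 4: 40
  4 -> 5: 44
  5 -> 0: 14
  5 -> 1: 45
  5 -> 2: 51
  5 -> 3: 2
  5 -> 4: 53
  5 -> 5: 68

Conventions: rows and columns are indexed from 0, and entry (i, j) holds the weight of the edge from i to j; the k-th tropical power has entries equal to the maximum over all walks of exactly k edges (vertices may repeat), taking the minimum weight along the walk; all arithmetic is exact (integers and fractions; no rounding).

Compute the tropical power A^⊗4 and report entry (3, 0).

A^⊗2:
  [55, 67, 84, 43, 53, 68]
  [84, 67, 84, 43, 53, 84]
  [89, 89, 93, 43, 53, 93]
  [55, 86, 63, 49, 53, 86]
  [37, 67, 84, 43, 44, 53]
  [51, 53, 51, 43, 53, 68]
A^⊗3:
  [84, 67, 84, 43, 53, 84]
  [84, 84, 84, 43, 53, 84]
  [89, 89, 93, 43, 53, 93]
  [63, 67, 84, 49, 53, 68]
  [84, 67, 84, 43, 53, 84]
  [51, 53, 53, 43, 53, 68]
A^⊗4:
  [84, 84, 84, 43, 53, 84]
  [84, 84, 84, 43, 53, 84]
  [89, 89, 93, 43, 53, 93]
  [84, 67, 84, 49, 53, 84]
  [84, 84, 84, 43, 53, 84]
  [53, 53, 53, 43, 53, 68]
Key observation: the optimum is the walk 3->0->1->2->0, with weight 86 min 99 min 84 min 89 = 84.
Optimal value attained by: walk 3->0->1->2->0.
Answer: (A^⊗4)[3][0] = 84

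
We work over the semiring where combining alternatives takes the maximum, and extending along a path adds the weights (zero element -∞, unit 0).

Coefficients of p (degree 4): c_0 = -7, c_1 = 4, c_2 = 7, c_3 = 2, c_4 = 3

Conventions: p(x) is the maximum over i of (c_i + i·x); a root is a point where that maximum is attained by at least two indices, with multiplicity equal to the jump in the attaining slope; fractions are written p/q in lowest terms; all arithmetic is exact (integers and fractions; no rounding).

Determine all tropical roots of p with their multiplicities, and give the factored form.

hull edge (i=0, c=-7) to (i=1, c=4): slope 11, span 1
hull edge (i=1, c=4) to (i=2, c=7): slope 3, span 1
hull edge (i=2, c=7) to (i=4, c=3): slope -2, span 2
Factored form: p(x) = 3 ⊗ (x ⊕ (-11)) ⊗ (x ⊕ (-3)) ⊗ (x ⊕ 2) ⊗ (x ⊕ 2)
Answer: roots = -11 (mult 1), -3 (mult 1), 2 (mult 2)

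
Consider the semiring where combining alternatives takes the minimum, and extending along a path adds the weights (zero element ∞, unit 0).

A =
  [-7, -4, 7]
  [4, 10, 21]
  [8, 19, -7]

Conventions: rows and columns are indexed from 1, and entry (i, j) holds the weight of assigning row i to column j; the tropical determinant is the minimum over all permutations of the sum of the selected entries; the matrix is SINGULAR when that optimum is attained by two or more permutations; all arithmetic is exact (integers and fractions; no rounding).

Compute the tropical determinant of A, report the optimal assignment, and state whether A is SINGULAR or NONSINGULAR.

σ = (1, 2, 3): (-7) + 10 + (-7) = -4
σ = (1, 3, 2): (-7) + 21 + 19 = 33
σ = (2, 1, 3): (-4) + 4 + (-7) = -7
σ = (2, 3, 1): (-4) + 21 + 8 = 25
σ = (3, 1, 2): 7 + 4 + 19 = 30
σ = (3, 2, 1): 7 + 10 + 8 = 25
Optimal value attained by: σ = (2, 1, 3).
Answer: det⊕(A) = -7; verdict: NONSINGULAR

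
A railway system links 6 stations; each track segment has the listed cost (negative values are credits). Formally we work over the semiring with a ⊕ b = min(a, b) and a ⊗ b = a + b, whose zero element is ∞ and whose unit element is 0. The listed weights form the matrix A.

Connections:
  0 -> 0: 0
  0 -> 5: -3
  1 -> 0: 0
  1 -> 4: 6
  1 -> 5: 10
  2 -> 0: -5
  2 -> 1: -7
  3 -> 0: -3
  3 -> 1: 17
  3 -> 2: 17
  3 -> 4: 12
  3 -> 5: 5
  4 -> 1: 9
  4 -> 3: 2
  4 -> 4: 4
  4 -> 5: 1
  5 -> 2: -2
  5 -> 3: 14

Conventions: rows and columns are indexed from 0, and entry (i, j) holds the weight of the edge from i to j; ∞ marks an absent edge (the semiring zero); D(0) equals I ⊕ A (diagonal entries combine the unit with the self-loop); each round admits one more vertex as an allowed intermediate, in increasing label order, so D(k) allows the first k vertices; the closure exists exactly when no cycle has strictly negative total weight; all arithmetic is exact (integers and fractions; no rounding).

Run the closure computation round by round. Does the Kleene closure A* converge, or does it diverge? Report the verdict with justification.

D(0):
  [0, ∞, ∞, ∞, ∞, -3]
  [0, 0, ∞, ∞, 6, 10]
  [-5, -7, 0, ∞, ∞, ∞]
  [-3, 17, 17, 0, 12, 5]
  [∞, 9, ∞, 2, 0, 1]
  [∞, ∞, -2, 14, ∞, 0]
D(1):
  [0, ∞, ∞, ∞, ∞, -3]
  [0, 0, ∞, ∞, 6, -3]
  [-5, -7, 0, ∞, ∞, -8]
  [-3, 17, 17, 0, 12, -6]
  [∞, 9, ∞, 2, 0, 1]
  [∞, ∞, -2, 14, ∞, 0]
D(2):
  [0, ∞, ∞, ∞, ∞, -3]
  [0, 0, ∞, ∞, 6, -3]
  [-7, -7, 0, ∞, -1, -10]
  [-3, 17, 17, 0, 12, -6]
  [9, 9, ∞, 2, 0, 1]
  [∞, ∞, -2, 14, ∞, 0]
Detection: at round 3, diagonal entry (5, 5) turns strictly negative.
Key observation: the cycle 5->2->0->5 has total weight (-2) + (-5) + (-3), which is strictly negative.
Answer: DIVERGES — negative cycle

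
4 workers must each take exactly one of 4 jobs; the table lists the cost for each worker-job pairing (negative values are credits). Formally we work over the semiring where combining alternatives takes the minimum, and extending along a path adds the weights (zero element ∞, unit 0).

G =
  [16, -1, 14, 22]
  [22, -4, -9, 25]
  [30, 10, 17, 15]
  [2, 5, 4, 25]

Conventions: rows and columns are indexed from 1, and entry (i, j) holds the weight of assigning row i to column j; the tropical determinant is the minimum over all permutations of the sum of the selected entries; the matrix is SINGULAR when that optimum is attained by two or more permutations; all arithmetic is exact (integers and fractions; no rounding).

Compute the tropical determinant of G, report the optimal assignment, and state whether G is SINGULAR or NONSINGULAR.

σ = (1, 2, 3, 4): 16 + (-4) + 17 + 25 = 54
σ = (1, 2, 4, 3): 16 + (-4) + 15 + 4 = 31
σ = (1, 3, 2, 4): 16 + (-9) + 10 + 25 = 42
σ = (1, 3, 4, 2): 16 + (-9) + 15 + 5 = 27
σ = (1, 4, 2, 3): 16 + 25 + 10 + 4 = 55
σ = (1, 4, 3, 2): 16 + 25 + 17 + 5 = 63
σ = (2, 1, 3, 4): (-1) + 22 + 17 + 25 = 63
σ = (2, 1, 4, 3): (-1) + 22 + 15 + 4 = 40
σ = (2, 3, 1, 4): (-1) + (-9) + 30 + 25 = 45
σ = (2, 3, 4, 1): (-1) + (-9) + 15 + 2 = 7
σ = (2, 4, 1, 3): (-1) + 25 + 30 + 4 = 58
σ = (2, 4, 3, 1): (-1) + 25 + 17 + 2 = 43
σ = (3, 1, 2, 4): 14 + 22 + 10 + 25 = 71
σ = (3, 1, 4, 2): 14 + 22 + 15 + 5 = 56
σ = (3, 2, 1, 4): 14 + (-4) + 30 + 25 = 65
σ = (3, 2, 4, 1): 14 + (-4) + 15 + 2 = 27
σ = (3, 4, 1, 2): 14 + 25 + 30 + 5 = 74
σ = (3, 4, 2, 1): 14 + 25 + 10 + 2 = 51
σ = (4, 1, 2, 3): 22 + 22 + 10 + 4 = 58
σ = (4, 1, 3, 2): 22 + 22 + 17 + 5 = 66
σ = (4, 2, 1, 3): 22 + (-4) + 30 + 4 = 52
σ = (4, 2, 3, 1): 22 + (-4) + 17 + 2 = 37
σ = (4, 3, 1, 2): 22 + (-9) + 30 + 5 = 48
σ = (4, 3, 2, 1): 22 + (-9) + 10 + 2 = 25
Optimal value attained by: σ = (2, 3, 4, 1).
Answer: det⊕(G) = 7; verdict: NONSINGULAR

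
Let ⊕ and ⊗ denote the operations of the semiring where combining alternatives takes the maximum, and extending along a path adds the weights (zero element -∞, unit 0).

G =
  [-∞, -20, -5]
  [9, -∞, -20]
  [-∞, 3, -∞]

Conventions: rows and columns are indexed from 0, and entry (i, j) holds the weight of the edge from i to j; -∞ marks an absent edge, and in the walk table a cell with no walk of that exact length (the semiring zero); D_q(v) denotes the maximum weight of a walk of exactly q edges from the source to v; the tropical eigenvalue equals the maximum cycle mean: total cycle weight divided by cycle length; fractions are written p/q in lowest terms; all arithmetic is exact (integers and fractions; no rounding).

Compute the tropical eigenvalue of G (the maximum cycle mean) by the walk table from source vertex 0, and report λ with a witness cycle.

q=0: [0, -∞, -∞]
q=1: [-∞, -20, -5]
q=2: [-11, -2, -40]
q=3: [7, -31, -16]
Optimal cycle mean attained by: cycle 0->2->1->0, total (-5) + 3 + 9, length 3.
Answer: λ = 7/3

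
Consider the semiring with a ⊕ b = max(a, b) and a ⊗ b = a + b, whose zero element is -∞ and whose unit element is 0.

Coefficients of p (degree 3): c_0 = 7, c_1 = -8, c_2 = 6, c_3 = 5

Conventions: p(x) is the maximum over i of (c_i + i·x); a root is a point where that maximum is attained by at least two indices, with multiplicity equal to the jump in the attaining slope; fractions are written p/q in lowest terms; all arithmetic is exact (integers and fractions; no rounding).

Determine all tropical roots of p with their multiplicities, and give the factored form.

hull edge (i=0, c=7) to (i=2, c=6): slope -1/2, span 2
hull edge (i=2, c=6) to (i=3, c=5): slope -1, span 1
Factored form: p(x) = 5 ⊗ (x ⊕ 1/2) ⊗ (x ⊕ 1/2) ⊗ (x ⊕ 1)
Answer: roots = 1/2 (mult 2), 1 (mult 1)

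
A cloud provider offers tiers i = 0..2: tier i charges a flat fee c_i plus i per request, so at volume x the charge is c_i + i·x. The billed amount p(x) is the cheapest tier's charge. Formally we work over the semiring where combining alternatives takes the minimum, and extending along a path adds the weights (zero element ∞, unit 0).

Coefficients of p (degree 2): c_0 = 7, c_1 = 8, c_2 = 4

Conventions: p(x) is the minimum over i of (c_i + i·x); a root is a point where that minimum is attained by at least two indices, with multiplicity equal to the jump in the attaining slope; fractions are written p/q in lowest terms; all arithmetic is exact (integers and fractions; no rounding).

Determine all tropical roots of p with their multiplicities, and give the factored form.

hull edge (i=0, c=7) to (i=2, c=4): slope -3/2, span 2
Factored form: p(x) = 4 ⊗ (x ⊕ 3/2) ⊗ (x ⊕ 3/2)
Answer: roots = 3/2 (mult 2)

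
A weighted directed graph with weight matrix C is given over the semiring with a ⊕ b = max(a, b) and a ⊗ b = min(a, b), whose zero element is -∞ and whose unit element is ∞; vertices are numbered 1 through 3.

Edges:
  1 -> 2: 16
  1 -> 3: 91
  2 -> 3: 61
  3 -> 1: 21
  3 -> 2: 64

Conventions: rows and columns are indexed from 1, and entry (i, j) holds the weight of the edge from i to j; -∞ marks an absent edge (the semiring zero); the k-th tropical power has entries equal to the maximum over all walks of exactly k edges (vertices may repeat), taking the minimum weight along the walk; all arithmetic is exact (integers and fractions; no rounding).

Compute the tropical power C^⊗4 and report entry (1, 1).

C^⊗2:
  [21, 64, 16]
  [21, 61, -∞]
  [-∞, 16, 61]
C^⊗3:
  [16, 16, 61]
  [-∞, 16, 61]
  [21, 61, 16]
C^⊗4:
  [21, 61, 16]
  [21, 61, 16]
  [16, 16, 61]
Key observation: the optimum is the walk 1->3->1->3->1, with weight 91 min 21 min 91 min 21 = 21.
Optimal value attained by: walk 1->3->1->3->1.
Answer: (C^⊗4)[1][1] = 21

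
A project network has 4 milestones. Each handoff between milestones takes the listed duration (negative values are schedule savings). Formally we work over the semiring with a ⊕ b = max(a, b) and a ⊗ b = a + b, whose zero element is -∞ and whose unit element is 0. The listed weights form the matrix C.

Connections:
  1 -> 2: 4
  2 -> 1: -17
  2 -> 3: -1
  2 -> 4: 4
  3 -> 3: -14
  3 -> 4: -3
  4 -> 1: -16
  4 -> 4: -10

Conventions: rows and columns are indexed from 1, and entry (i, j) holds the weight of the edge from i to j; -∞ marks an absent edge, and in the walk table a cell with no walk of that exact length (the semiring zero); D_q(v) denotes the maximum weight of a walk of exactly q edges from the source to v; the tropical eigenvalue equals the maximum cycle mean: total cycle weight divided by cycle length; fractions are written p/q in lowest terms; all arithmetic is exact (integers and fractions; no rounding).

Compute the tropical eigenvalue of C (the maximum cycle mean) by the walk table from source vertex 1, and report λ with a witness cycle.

q=0: [0, -∞, -∞, -∞]
q=1: [-∞, 4, -∞, -∞]
q=2: [-13, -∞, 3, 8]
q=3: [-8, -9, -11, 0]
q=4: [-16, -4, -10, -5]
Optimal cycle mean attained by: cycle 1->2->4->1, total 4 + 4 + (-16), length 3.
Answer: λ = -8/3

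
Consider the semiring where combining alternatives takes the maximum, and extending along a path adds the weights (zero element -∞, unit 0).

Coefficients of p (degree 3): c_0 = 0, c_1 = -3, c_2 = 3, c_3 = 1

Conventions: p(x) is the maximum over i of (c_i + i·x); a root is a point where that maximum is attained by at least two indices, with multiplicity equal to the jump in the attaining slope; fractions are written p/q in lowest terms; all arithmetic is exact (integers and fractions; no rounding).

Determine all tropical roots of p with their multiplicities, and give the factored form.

hull edge (i=0, c=0) to (i=2, c=3): slope 3/2, span 2
hull edge (i=2, c=3) to (i=3, c=1): slope -2, span 1
Factored form: p(x) = 1 ⊗ (x ⊕ (-3/2)) ⊗ (x ⊕ (-3/2)) ⊗ (x ⊕ 2)
Answer: roots = -3/2 (mult 2), 2 (mult 1)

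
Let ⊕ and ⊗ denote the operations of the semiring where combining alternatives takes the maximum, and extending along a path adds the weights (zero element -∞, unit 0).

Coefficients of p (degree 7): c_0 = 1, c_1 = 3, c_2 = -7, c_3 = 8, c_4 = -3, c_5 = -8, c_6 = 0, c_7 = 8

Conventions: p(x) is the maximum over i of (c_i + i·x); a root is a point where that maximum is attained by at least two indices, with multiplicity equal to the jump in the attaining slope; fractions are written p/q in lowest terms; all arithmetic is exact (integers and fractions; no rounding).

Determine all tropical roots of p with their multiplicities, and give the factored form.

hull edge (i=0, c=1) to (i=3, c=8): slope 7/3, span 3
hull edge (i=3, c=8) to (i=7, c=8): slope 0, span 4
Factored form: p(x) = 8 ⊗ (x ⊕ (-7/3)) ⊗ (x ⊕ (-7/3)) ⊗ (x ⊕ (-7/3)) ⊗ (x ⊕ 0) ⊗ (x ⊕ 0) ⊗ (x ⊕ 0) ⊗ (x ⊕ 0)
Answer: roots = -7/3 (mult 3), 0 (mult 4)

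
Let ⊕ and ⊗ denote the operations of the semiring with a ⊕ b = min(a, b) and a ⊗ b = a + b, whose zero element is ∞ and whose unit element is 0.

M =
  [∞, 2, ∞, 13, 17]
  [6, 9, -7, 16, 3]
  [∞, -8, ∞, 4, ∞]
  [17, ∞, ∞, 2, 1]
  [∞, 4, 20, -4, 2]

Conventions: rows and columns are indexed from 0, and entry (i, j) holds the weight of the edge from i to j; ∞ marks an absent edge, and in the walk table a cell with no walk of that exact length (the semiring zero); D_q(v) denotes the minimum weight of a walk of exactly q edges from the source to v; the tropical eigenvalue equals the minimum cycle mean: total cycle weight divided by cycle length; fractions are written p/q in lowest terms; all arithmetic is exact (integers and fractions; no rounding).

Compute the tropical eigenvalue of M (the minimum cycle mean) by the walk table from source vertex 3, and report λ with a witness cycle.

q=0: [∞, ∞, ∞, 0, ∞]
q=1: [17, ∞, ∞, 2, 1]
q=2: [19, 5, 21, -3, 3]
q=3: [11, 7, -2, -1, -2]
q=4: [13, -10, 0, -6, 0]
q=5: [-4, -8, -17, -4, -7]
Optimal cycle mean attained by: cycle 1->2->1, total (-7) + (-8), length 2.
Answer: λ = -15/2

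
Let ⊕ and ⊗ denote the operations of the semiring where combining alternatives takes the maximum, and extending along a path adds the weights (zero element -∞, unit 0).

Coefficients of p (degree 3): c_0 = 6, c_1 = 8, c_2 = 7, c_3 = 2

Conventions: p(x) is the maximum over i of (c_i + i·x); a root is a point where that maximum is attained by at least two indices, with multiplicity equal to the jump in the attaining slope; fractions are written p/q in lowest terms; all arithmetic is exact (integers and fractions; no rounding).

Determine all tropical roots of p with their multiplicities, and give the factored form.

hull edge (i=0, c=6) to (i=1, c=8): slope 2, span 1
hull edge (i=1, c=8) to (i=2, c=7): slope -1, span 1
hull edge (i=2, c=7) to (i=3, c=2): slope -5, span 1
Factored form: p(x) = 2 ⊗ (x ⊕ (-2)) ⊗ (x ⊕ 1) ⊗ (x ⊕ 5)
Answer: roots = -2 (mult 1), 1 (mult 1), 5 (mult 1)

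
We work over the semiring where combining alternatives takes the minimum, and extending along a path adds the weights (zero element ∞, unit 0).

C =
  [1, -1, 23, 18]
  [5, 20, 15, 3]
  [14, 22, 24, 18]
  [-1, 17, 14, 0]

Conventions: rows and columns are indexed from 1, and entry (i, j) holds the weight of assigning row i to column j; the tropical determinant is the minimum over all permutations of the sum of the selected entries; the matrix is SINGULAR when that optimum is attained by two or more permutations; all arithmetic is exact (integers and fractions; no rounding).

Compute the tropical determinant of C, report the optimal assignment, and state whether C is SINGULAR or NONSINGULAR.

σ = (1, 2, 3, 4): 1 + 20 + 24 + 0 = 45
σ = (1, 2, 4, 3): 1 + 20 + 18 + 14 = 53
σ = (1, 3, 2, 4): 1 + 15 + 22 + 0 = 38
σ = (1, 3, 4, 2): 1 + 15 + 18 + 17 = 51
σ = (1, 4, 2, 3): 1 + 3 + 22 + 14 = 40
σ = (1, 4, 3, 2): 1 + 3 + 24 + 17 = 45
σ = (2, 1, 3, 4): (-1) + 5 + 24 + 0 = 28
σ = (2, 1, 4, 3): (-1) + 5 + 18 + 14 = 36
σ = (2, 3, 1, 4): (-1) + 15 + 14 + 0 = 28
σ = (2, 3, 4, 1): (-1) + 15 + 18 + (-1) = 31
σ = (2, 4, 1, 3): (-1) + 3 + 14 + 14 = 30
σ = (2, 4, 3, 1): (-1) + 3 + 24 + (-1) = 25
σ = (3, 1, 2, 4): 23 + 5 + 22 + 0 = 50
σ = (3, 1, 4, 2): 23 + 5 + 18 + 17 = 63
σ = (3, 2, 1, 4): 23 + 20 + 14 + 0 = 57
σ = (3, 2, 4, 1): 23 + 20 + 18 + (-1) = 60
σ = (3, 4, 1, 2): 23 + 3 + 14 + 17 = 57
σ = (3, 4, 2, 1): 23 + 3 + 22 + (-1) = 47
σ = (4, 1, 2, 3): 18 + 5 + 22 + 14 = 59
σ = (4, 1, 3, 2): 18 + 5 + 24 + 17 = 64
σ = (4, 2, 1, 3): 18 + 20 + 14 + 14 = 66
σ = (4, 2, 3, 1): 18 + 20 + 24 + (-1) = 61
σ = (4, 3, 1, 2): 18 + 15 + 14 + 17 = 64
σ = (4, 3, 2, 1): 18 + 15 + 22 + (-1) = 54
Optimal value attained by: σ = (2, 4, 3, 1).
Answer: det⊕(C) = 25; verdict: NONSINGULAR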